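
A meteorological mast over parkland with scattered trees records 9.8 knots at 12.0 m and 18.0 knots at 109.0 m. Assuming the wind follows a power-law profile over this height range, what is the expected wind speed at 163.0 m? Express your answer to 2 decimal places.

20.11 knots

First find α: α = ln(V₂/V₁)/ln(z₂/z₁) = ln(18.0/9.8)/ln(109.0/12.0) = 0.60799/2.20644 = 0.2756
Extrapolate from 109.0 m to 163.0 m: V₃ = 18.0 × (163.0/109.0)^0.2756 = 18.0 × 1.1173 = 20.1108 knots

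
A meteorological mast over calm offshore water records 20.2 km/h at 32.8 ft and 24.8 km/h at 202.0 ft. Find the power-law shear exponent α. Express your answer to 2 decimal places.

α ≈ 0.11

Power law: V₂/V₁ = (z₂/z₁)^α ⇒ α = ln(V₂/V₁) / ln(z₂/z₁)
α = ln(24.8/20.2) / ln(202.0/32.8) = ln(1.2277) / ln(6.1585)
  = 0.20516 / 1.81784 = 0.11286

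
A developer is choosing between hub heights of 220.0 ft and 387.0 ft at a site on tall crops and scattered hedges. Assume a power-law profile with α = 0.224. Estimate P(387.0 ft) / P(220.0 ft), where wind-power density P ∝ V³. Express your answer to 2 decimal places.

Speed ratio: V_B/V_A = (z_B/z_A)^α = (387.0/220.0)^0.224 = (1.7591)^0.224 = 1.13487
Power-density ratio: P_B/P_A = (V_B/V_A)³ = (1.13487)³ = 1.46162

1.46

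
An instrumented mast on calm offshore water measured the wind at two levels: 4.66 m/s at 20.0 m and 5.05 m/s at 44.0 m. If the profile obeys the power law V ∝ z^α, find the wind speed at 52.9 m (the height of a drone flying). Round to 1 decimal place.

First find α: α = ln(V₂/V₁)/ln(z₂/z₁) = ln(5.05/4.66)/ln(44.0/20.0) = 0.08037/0.78846 = 0.1019
Extrapolate from 44.0 m to 52.9 m: V₃ = 5.05 × (52.9/44.0)^0.1019 = 5.05 × 1.0190 = 5.1457 m/s

5.1 m/s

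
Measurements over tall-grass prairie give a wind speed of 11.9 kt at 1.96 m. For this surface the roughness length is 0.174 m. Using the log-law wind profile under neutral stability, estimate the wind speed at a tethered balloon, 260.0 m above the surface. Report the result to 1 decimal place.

35.9 kt

Log law: V(z) ∝ ln(z/z₀), so V₂/V₁ = ln(z₂/z₀) / ln(z₁/z₀).
ln(260.0/0.174) = 7.3094, ln(1.96/0.174) = 2.4216
V₂ = 11.9 × 7.3094/2.4216 = 11.9 × 3.0184 = 35.9184 kt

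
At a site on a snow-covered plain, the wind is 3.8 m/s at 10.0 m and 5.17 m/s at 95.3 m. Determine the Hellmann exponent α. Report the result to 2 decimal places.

α ≈ 0.14

Power law: V₂/V₁ = (z₂/z₁)^α ⇒ α = ln(V₂/V₁) / ln(z₂/z₁)
α = ln(5.17/3.8) / ln(95.3/10.0) = ln(1.3605) / ln(9.5300)
  = 0.30787 / 2.25444 = 0.13656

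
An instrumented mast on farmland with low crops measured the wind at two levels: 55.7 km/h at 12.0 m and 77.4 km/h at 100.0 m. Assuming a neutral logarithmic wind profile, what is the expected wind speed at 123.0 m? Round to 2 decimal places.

Log law: V ∝ ln(z/z₀). From the pair, with r = V₁/V₂ = 0.71964,
ln z₀ = (ln z₁ − r·ln z₂)/(1 − r) = (2.4849 − 0.71964×4.6052)/0.28036 = -2.9574 → z₀ = 0.05195 m
V₃ = V₁ · ln(z₃/z₀)/ln(z₁/z₀) = 55.7 × 7.7696/5.4423 = 79.5187 km/h

79.52 km/h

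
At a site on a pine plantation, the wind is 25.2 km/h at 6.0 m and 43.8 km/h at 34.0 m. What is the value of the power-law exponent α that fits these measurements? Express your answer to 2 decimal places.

Power law: V₂/V₁ = (z₂/z₁)^α ⇒ α = ln(V₂/V₁) / ln(z₂/z₁)
α = ln(43.8/25.2) / ln(34.0/6.0) = ln(1.7381) / ln(5.6667)
  = 0.55279 / 1.73460 = 0.31868

α ≈ 0.32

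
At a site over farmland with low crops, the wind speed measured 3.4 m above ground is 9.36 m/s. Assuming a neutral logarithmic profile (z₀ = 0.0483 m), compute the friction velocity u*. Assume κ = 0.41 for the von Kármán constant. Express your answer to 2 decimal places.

Log law: V(z) = (u*/κ) · ln(z/z₀) ⇒ u* = κ · V / ln(z/z₀)
u* = 0.41 × 9.36 / ln(3.4/0.0483) = 0.41 × 9.36 / 4.2541
   = 3.8376 / 4.2541 = 0.9021 m/s

u* ≈ 0.90 m/s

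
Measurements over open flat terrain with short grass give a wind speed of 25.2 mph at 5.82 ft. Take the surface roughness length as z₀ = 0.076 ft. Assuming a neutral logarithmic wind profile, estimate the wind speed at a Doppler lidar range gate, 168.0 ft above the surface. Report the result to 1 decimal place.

Log law: V(z) ∝ ln(z/z₀), so V₂/V₁ = ln(z₂/z₀) / ln(z₁/z₀).
ln(168.0/0.076) = 7.7010, ln(5.82/0.076) = 4.3383
V₂ = 25.2 × 7.7010/4.3383 = 25.2 × 1.7751 = 44.7327 mph

44.7 mph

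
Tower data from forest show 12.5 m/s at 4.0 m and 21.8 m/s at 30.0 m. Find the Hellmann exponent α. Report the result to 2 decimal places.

Power law: V₂/V₁ = (z₂/z₁)^α ⇒ α = ln(V₂/V₁) / ln(z₂/z₁)
α = ln(21.8/12.5) / ln(30.0/4.0) = ln(1.7440) / ln(7.5000)
  = 0.55618 / 2.01490 = 0.27603

α ≈ 0.28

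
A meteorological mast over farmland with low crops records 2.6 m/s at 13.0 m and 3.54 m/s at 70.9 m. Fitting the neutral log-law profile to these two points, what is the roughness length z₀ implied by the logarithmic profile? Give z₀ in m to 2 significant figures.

Log law: V(z) ∝ ln(z/z₀). With r = V₁/V₂ = 2.6/3.54 = 0.73446,
r · ln(z₂/z₀) = ln(z₁/z₀) ⇒ ln z₀ = (ln z₁ − r·ln z₂)/(1 − r)
ln z₀ = (2.56495 − 0.73446×4.26127) / 0.26554 = -2.1270
z₀ = exp(-2.1270) = 0.1192 m

z₀ ≈ 0.12 m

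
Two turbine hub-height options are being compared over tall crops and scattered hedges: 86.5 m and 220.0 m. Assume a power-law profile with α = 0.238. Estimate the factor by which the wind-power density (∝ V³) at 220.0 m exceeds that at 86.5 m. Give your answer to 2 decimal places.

1.95

Speed ratio: V_B/V_A = (z_B/z_A)^α = (220.0/86.5)^0.238 = (2.5434)^0.238 = 1.24878
Power-density ratio: P_B/P_A = (V_B/V_A)³ = (1.24878)³ = 1.94742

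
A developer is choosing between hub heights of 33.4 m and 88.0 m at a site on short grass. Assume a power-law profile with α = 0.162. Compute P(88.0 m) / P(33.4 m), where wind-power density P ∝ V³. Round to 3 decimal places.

1.601

Speed ratio: V_B/V_A = (z_B/z_A)^α = (88.0/33.4)^0.162 = (2.6347)^0.162 = 1.16993
Power-density ratio: P_B/P_A = (V_B/V_A)³ = (1.16993)³ = 1.60132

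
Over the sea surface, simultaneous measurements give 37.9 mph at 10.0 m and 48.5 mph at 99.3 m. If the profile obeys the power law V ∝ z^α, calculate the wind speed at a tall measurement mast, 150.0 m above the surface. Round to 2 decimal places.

50.70 mph

First find α: α = ln(V₂/V₁)/ln(z₂/z₁) = ln(48.5/37.9)/ln(99.3/10.0) = 0.24661/2.29556 = 0.1074
Extrapolate from 99.3 m to 150.0 m: V₃ = 48.5 × (150.0/99.3)^0.1074 = 48.5 × 1.0453 = 50.6976 mph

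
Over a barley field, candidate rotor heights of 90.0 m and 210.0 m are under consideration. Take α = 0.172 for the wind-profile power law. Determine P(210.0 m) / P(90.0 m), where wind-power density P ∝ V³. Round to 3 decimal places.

1.548

Speed ratio: V_B/V_A = (z_B/z_A)^α = (210.0/90.0)^0.172 = (2.3333)^0.172 = 1.15689
Power-density ratio: P_B/P_A = (V_B/V_A)³ = (1.15689)³ = 1.54837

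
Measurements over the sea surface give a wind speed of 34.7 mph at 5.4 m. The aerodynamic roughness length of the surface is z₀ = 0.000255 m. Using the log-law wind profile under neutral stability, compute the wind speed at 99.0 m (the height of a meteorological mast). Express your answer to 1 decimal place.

44.8 mph

Log law: V(z) ∝ ln(z/z₀), so V₂/V₁ = ln(z₂/z₀) / ln(z₁/z₀).
ln(99.0/0.000255) = 12.8694, ln(5.4/0.000255) = 9.9606
V₂ = 34.7 × 12.8694/9.9606 = 34.7 × 1.2920 = 44.8331 mph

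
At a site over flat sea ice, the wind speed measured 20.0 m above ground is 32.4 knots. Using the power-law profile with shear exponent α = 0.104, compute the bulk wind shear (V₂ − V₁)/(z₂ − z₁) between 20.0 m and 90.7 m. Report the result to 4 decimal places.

0.0780 knots/m

Power law: V₂ = V₁ · (z₂/z₁)^α = 32.4 × (4.5350)^0.104 = 37.9166 knots
ΔV/Δz = (37.9166 − 32.4)/(90.7 − 20.0) = 5.5166/70.7000 = 0.07803 knots/m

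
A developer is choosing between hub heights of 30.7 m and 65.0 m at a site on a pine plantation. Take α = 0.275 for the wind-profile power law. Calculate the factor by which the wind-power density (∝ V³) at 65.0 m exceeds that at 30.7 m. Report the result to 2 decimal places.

Speed ratio: V_B/V_A = (z_B/z_A)^α = (65.0/30.7)^0.275 = (2.1173)^0.275 = 1.22910
Power-density ratio: P_B/P_A = (V_B/V_A)³ = (1.22910)³ = 1.85680

1.86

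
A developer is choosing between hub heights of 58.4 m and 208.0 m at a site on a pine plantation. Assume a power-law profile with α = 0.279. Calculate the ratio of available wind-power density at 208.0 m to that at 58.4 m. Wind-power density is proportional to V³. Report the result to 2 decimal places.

2.90

Speed ratio: V_B/V_A = (z_B/z_A)^α = (208.0/58.4)^0.279 = (3.5616)^0.279 = 1.42531
Power-density ratio: P_B/P_A = (V_B/V_A)³ = (1.42531)³ = 2.89555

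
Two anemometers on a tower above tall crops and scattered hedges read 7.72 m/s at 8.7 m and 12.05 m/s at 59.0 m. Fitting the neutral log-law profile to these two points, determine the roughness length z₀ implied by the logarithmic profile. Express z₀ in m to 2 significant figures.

z₀ ≈ 0.29 m

Log law: V(z) ∝ ln(z/z₀). With r = V₁/V₂ = 7.72/12.05 = 0.64066,
r · ln(z₂/z₀) = ln(z₁/z₀) ⇒ ln z₀ = (ln z₁ − r·ln z₂)/(1 − r)
ln z₀ = (2.16332 − 0.64066×4.07754) / 0.35934 = -1.2495
z₀ = exp(-1.2495) = 0.2866 m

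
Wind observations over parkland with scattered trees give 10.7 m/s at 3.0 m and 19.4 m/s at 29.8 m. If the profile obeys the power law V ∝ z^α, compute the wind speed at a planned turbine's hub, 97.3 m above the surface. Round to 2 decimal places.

First find α: α = ln(V₂/V₁)/ln(z₂/z₁) = ln(19.4/10.7)/ln(29.8/3.0) = 0.59503/2.29590 = 0.2592
Extrapolate from 29.8 m to 97.3 m: V₃ = 19.4 × (97.3/29.8)^0.2592 = 19.4 × 1.3589 = 26.3626 m/s

26.36 m/s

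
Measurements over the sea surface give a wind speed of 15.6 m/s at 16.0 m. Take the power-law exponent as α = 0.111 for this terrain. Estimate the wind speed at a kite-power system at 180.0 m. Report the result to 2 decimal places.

20.41 m/s

Power-law profile: V₂ = V₁ · (z₂/z₁)^α
V₂ = 15.6 × (180.0/16.0)^0.111 = 15.6 × (11.2500)^0.111
    = 15.6 × 1.3082 = 20.4081 m/s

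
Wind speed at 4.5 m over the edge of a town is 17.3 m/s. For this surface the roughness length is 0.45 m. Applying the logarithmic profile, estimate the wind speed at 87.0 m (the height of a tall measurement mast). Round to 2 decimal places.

39.55 m/s

Log law: V(z) ∝ ln(z/z₀), so V₂/V₁ = ln(z₂/z₀) / ln(z₁/z₀).
ln(87.0/0.45) = 5.2644, ln(4.5/0.45) = 2.3026
V₂ = 17.3 × 5.2644/2.3026 = 17.3 × 2.2863 = 39.5531 m/s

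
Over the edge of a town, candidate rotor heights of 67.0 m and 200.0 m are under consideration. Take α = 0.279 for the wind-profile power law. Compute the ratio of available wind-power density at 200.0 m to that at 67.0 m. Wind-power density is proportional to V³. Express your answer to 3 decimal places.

Speed ratio: V_B/V_A = (z_B/z_A)^α = (200.0/67.0)^0.279 = (2.9851)^0.279 = 1.35679
Power-density ratio: P_B/P_A = (V_B/V_A)³ = (1.35679)³ = 2.49768

2.498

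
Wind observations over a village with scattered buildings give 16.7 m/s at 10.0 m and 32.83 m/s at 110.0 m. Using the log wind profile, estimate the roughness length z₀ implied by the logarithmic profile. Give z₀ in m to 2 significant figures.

Log law: V(z) ∝ ln(z/z₀). With r = V₁/V₂ = 16.7/32.83 = 0.50868,
r · ln(z₂/z₀) = ln(z₁/z₀) ⇒ ln z₀ = (ln z₁ − r·ln z₂)/(1 − r)
ln z₀ = (2.30259 − 0.50868×4.70048) / 0.49132 = -0.1800
z₀ = exp(-0.1800) = 0.8352 m

z₀ ≈ 0.84 m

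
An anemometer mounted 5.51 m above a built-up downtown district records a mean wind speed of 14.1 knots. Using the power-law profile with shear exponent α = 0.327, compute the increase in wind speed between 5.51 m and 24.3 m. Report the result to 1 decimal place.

Power law: V₂ = V₁ · (z₂/z₁)^α = 14.1 × (4.4102)^0.327 = 22.9063 knots
ΔV = 22.9063 − 14.1 = 8.8063 knots

8.8 knots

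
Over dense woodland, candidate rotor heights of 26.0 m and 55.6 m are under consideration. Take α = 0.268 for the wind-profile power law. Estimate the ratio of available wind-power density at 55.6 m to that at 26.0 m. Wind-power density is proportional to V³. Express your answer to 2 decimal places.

1.84

Speed ratio: V_B/V_A = (z_B/z_A)^α = (55.6/26.0)^0.268 = (2.1385)^0.268 = 1.22593
Power-density ratio: P_B/P_A = (V_B/V_A)³ = (1.22593)³ = 1.84247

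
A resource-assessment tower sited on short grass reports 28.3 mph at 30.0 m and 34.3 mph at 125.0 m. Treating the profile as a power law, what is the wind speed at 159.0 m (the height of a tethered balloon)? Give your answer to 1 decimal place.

35.4 mph

First find α: α = ln(V₂/V₁)/ln(z₂/z₁) = ln(34.3/28.3)/ln(125.0/30.0) = 0.19228/1.42712 = 0.1347
Extrapolate from 125.0 m to 159.0 m: V₃ = 34.3 × (159.0/125.0)^0.1347 = 34.3 × 1.0329 = 35.4301 mph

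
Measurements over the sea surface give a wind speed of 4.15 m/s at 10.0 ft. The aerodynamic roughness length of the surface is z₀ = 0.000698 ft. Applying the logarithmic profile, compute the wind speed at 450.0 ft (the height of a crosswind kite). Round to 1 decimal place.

Log law: V(z) ∝ ln(z/z₀), so V₂/V₁ = ln(z₂/z₀) / ln(z₁/z₀).
ln(450.0/0.000698) = 13.3765, ln(10.0/0.000698) = 9.5699
V₂ = 4.15 × 13.3765/9.5699 = 4.15 × 1.3978 = 5.8008 m/s

5.8 m/s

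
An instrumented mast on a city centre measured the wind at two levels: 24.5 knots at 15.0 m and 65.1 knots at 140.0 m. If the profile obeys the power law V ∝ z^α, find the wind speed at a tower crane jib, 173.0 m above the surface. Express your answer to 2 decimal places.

71.42 knots

First find α: α = ln(V₂/V₁)/ln(z₂/z₁) = ln(65.1/24.5)/ln(140.0/15.0) = 0.97725/2.23359 = 0.4375
Extrapolate from 140.0 m to 173.0 m: V₃ = 65.1 × (173.0/140.0)^0.4375 = 65.1 × 1.0970 = 71.4163 knots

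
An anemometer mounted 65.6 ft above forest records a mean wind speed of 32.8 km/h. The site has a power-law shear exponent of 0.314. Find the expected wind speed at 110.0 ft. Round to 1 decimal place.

38.6 km/h

Power-law profile: V₂ = V₁ · (z₂/z₁)^α
V₂ = 32.8 × (110.0/65.6)^0.314 = 32.8 × (1.6768)^0.314
    = 32.8 × 1.1762 = 38.5801 km/h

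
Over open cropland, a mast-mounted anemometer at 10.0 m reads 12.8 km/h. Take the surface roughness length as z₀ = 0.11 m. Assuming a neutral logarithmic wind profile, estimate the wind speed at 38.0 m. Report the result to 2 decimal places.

Log law: V(z) ∝ ln(z/z₀), so V₂/V₁ = ln(z₂/z₀) / ln(z₁/z₀).
ln(38.0/0.11) = 5.8449, ln(10.0/0.11) = 4.5099
V₂ = 12.8 × 5.8449/4.5099 = 12.8 × 1.2960 = 16.5890 km/h

16.59 km/h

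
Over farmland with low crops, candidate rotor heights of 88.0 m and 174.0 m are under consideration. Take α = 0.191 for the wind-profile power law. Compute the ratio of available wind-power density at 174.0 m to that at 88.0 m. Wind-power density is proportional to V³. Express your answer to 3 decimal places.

1.478

Speed ratio: V_B/V_A = (z_B/z_A)^α = (174.0/88.0)^0.191 = (1.9773)^0.191 = 1.13907
Power-density ratio: P_B/P_A = (V_B/V_A)³ = (1.13907)³ = 1.47790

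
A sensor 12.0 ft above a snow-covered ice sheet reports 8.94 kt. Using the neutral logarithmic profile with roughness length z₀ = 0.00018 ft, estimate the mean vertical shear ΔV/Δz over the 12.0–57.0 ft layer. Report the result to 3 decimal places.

0.028 kt/ft

Log law: V₂ = V₁ · ln(z₂/z₀)/ln(z₁/z₀) = 8.94 × 12.6656/11.1075 = 10.1941 kt
ΔV/Δz = (10.1941 − 8.94)/(57.0 − 12.0) = 1.2541/45.0000 = 0.02787 kt/ft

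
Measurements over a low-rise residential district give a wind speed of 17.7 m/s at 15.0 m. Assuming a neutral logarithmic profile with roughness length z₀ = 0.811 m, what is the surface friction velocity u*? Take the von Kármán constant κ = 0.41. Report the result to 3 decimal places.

u* ≈ 2.487 m/s

Log law: V(z) = (u*/κ) · ln(z/z₀) ⇒ u* = κ · V / ln(z/z₀)
u* = 0.41 × 17.7 / ln(15.0/0.811) = 0.41 × 17.7 / 2.9175
   = 7.2570 / 2.9175 = 2.4874 m/s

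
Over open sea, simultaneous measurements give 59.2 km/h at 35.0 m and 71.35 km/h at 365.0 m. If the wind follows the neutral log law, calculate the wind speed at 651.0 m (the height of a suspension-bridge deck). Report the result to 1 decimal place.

Log law: V ∝ ln(z/z₀). From the pair, with r = V₁/V₂ = 0.82971,
ln z₀ = (ln z₁ − r·ln z₂)/(1 − r) = (3.5553 − 0.82971×5.8999)/0.17029 = -7.8683 → z₀ = 0.0003827 m
V₃ = V₁ · ln(z₃/z₀)/ln(z₁/z₀) = 59.2 × 14.3468/11.4236 = 74.3485 km/h

74.3 km/h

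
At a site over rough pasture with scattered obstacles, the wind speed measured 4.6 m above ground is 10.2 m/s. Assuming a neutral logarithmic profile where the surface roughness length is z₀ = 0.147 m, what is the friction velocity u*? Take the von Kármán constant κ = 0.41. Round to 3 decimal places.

Log law: V(z) = (u*/κ) · ln(z/z₀) ⇒ u* = κ · V / ln(z/z₀)
u* = 0.41 × 10.2 / ln(4.6/0.147) = 0.41 × 10.2 / 3.4434
   = 4.1820 / 3.4434 = 1.2145 m/s

u* ≈ 1.215 m/s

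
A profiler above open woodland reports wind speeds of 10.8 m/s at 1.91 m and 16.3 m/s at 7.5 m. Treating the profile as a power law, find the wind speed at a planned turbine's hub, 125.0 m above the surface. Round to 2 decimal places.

38.01 m/s

First find α: α = ln(V₂/V₁)/ln(z₂/z₁) = ln(16.3/10.8)/ln(7.5/1.91) = 0.41162/1.36780 = 0.3009
Extrapolate from 7.5 m to 125.0 m: V₃ = 16.3 × (125.0/7.5)^0.3009 = 16.3 × 2.3318 = 38.0089 m/s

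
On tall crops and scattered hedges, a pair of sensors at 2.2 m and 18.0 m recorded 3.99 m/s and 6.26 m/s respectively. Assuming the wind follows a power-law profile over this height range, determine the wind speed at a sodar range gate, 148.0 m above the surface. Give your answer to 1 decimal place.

First find α: α = ln(V₂/V₁)/ln(z₂/z₁) = ln(6.26/3.99)/ln(18.0/2.2) = 0.45039/2.10191 = 0.2143
Extrapolate from 18.0 m to 148.0 m: V₃ = 6.26 × (148.0/18.0)^0.2143 = 6.26 × 1.5706 = 9.8318 m/s

9.8 m/s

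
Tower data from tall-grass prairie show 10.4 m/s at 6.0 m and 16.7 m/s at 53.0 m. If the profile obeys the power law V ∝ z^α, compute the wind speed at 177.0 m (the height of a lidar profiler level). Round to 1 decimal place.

21.7 m/s

First find α: α = ln(V₂/V₁)/ln(z₂/z₁) = ln(16.7/10.4)/ln(53.0/6.0) = 0.47360/2.17853 = 0.2174
Extrapolate from 53.0 m to 177.0 m: V₃ = 16.7 × (177.0/53.0)^0.2174 = 16.7 × 1.2997 = 21.7053 m/s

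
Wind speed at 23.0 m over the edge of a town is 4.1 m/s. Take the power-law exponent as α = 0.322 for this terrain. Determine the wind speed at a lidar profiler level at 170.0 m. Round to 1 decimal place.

Power-law profile: V₂ = V₁ · (z₂/z₁)^α
V₂ = 4.1 × (170.0/23.0)^0.322 = 4.1 × (7.3913)^0.322
    = 4.1 × 1.9043 = 7.8075 m/s

7.8 m/s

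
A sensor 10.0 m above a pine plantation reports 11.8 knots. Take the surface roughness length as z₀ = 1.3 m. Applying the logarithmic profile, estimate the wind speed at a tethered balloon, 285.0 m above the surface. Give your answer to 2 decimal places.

Log law: V(z) ∝ ln(z/z₀), so V₂/V₁ = ln(z₂/z₀) / ln(z₁/z₀).
ln(285.0/1.3) = 5.3901, ln(10.0/1.3) = 2.0402
V₂ = 11.8 × 5.3901/2.0402 = 11.8 × 2.6419 = 31.1748 knots

31.17 knots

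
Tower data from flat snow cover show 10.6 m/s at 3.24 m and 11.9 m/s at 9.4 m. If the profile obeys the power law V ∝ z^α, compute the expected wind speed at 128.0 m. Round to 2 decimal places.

First find α: α = ln(V₂/V₁)/ln(z₂/z₁) = ln(11.9/10.6)/ln(9.4/3.24) = 0.11568/1.06514 = 0.1086
Extrapolate from 9.4 m to 128.0 m: V₃ = 11.9 × (128.0/9.4)^0.1086 = 11.9 × 1.3279 = 15.8023 m/s

15.80 m/s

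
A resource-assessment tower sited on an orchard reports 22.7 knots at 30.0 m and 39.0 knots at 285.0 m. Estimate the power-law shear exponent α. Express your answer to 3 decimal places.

Power law: V₂/V₁ = (z₂/z₁)^α ⇒ α = ln(V₂/V₁) / ln(z₂/z₁)
α = ln(39.0/22.7) / ln(285.0/30.0) = ln(1.7181) / ln(9.5000)
  = 0.54120 / 2.25129 = 0.24039

α ≈ 0.240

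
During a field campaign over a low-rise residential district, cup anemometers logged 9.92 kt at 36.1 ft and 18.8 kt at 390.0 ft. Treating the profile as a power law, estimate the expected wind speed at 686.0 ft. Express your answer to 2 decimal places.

First find α: α = ln(V₂/V₁)/ln(z₂/z₁) = ln(18.8/9.92)/ln(390.0/36.1) = 0.63930/2.37985 = 0.2686
Extrapolate from 390.0 ft to 686.0 ft: V₃ = 18.8 × (686.0/390.0)^0.2686 = 18.8 × 1.1638 = 21.8797 kt

21.88 kt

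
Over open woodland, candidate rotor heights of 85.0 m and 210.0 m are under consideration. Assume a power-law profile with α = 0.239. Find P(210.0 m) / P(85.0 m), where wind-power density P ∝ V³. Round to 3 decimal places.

1.913

Speed ratio: V_B/V_A = (z_B/z_A)^α = (210.0/85.0)^0.239 = (2.4706)^0.239 = 1.24131
Power-density ratio: P_B/P_A = (V_B/V_A)³ = (1.24131)³ = 1.91266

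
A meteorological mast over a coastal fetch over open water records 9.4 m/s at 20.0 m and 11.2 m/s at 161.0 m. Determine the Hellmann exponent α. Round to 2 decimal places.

Power law: V₂/V₁ = (z₂/z₁)^α ⇒ α = ln(V₂/V₁) / ln(z₂/z₁)
α = ln(11.2/9.4) / ln(161.0/20.0) = ln(1.1915) / ln(8.0500)
  = 0.17520 / 2.08567 = 0.08400

α ≈ 0.08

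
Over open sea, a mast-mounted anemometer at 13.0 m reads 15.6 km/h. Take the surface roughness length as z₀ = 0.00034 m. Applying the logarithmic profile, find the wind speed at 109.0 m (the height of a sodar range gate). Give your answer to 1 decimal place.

Log law: V(z) ∝ ln(z/z₀), so V₂/V₁ = ln(z₂/z₀) / ln(z₁/z₀).
ln(109.0/0.00034) = 12.6779, ln(13.0/0.00034) = 10.5515
V₂ = 15.6 × 12.6779/10.5515 = 15.6 × 1.2015 = 18.7438 km/h

18.7 km/h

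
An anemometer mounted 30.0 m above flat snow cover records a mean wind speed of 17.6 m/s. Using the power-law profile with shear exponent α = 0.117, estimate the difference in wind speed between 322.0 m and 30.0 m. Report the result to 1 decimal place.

Power law: V₂ = V₁ · (z₂/z₁)^α = 17.6 × (10.7333)^0.117 = 23.2332 m/s
ΔV = 23.2332 − 17.6 = 5.6332 m/s

5.6 m/s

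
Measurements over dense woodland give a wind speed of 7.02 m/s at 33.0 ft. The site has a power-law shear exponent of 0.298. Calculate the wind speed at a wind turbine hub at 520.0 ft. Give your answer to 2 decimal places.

15.97 m/s

Power-law profile: V₂ = V₁ · (z₂/z₁)^α
V₂ = 7.02 × (520.0/33.0)^0.298 = 7.02 × (15.7576)^0.298
    = 7.02 × 2.2743 = 15.9657 m/s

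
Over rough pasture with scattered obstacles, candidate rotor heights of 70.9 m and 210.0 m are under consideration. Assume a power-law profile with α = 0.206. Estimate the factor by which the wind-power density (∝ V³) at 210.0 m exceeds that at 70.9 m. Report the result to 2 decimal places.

1.96

Speed ratio: V_B/V_A = (z_B/z_A)^α = (210.0/70.9)^0.206 = (2.9619)^0.206 = 1.25067
Power-density ratio: P_B/P_A = (V_B/V_A)³ = (1.25067)³ = 1.95629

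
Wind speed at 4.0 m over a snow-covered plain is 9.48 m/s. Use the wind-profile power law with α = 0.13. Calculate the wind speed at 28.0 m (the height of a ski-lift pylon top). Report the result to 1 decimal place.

12.2 m/s

Power-law profile: V₂ = V₁ · (z₂/z₁)^α
V₂ = 9.48 × (28.0/4.0)^0.13 = 9.48 × (7.0000)^0.13
    = 9.48 × 1.2878 = 12.2087 m/s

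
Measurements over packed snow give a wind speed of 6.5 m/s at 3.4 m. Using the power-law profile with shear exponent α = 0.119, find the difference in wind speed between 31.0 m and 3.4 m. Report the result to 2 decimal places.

Power law: V₂ = V₁ · (z₂/z₁)^α = 6.5 × (9.1176)^0.119 = 8.4555 m/s
ΔV = 8.4555 − 6.5 = 1.9555 m/s

1.96 m/s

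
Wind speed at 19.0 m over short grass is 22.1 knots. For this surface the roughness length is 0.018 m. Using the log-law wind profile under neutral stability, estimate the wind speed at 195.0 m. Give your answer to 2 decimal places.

Log law: V(z) ∝ ln(z/z₀), so V₂/V₁ = ln(z₂/z₀) / ln(z₁/z₀).
ln(195.0/0.018) = 9.2904, ln(19.0/0.018) = 6.9618
V₂ = 22.1 × 9.2904/6.9618 = 22.1 × 1.3345 = 29.4919 knots

29.49 knots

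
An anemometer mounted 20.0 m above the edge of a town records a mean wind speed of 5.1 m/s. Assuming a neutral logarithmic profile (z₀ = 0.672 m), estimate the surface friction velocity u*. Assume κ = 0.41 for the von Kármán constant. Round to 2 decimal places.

Log law: V(z) = (u*/κ) · ln(z/z₀) ⇒ u* = κ · V / ln(z/z₀)
u* = 0.41 × 5.1 / ln(20.0/0.672) = 0.41 × 5.1 / 3.3932
   = 2.0910 / 3.3932 = 0.6162 m/s

u* ≈ 0.62 m/s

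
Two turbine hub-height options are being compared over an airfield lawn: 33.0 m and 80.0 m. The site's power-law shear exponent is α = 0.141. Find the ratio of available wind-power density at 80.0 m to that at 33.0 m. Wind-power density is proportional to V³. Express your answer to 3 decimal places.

1.454

Speed ratio: V_B/V_A = (z_B/z_A)^α = (80.0/33.0)^0.141 = (2.4242)^0.141 = 1.13299
Power-density ratio: P_B/P_A = (V_B/V_A)³ = (1.13299)³ = 1.45437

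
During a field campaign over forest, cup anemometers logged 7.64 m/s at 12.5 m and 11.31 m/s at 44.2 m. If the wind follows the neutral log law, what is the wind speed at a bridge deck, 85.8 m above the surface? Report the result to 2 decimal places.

13.24 m/s

Log law: V ∝ ln(z/z₀). From the pair, with r = V₁/V₂ = 0.67551,
ln z₀ = (ln z₁ − r·ln z₂)/(1 − r) = (2.5257 − 0.67551×3.7887)/0.32449 = -0.1035 → z₀ = 0.9017 m
V₃ = V₁ · ln(z₃/z₀)/ln(z₁/z₀) = 7.64 × 4.5555/2.6292 = 13.2374 m/s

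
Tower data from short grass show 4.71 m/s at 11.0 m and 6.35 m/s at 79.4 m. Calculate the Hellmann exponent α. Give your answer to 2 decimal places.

Power law: V₂/V₁ = (z₂/z₁)^α ⇒ α = ln(V₂/V₁) / ln(z₂/z₁)
α = ln(6.35/4.71) / ln(79.4/11.0) = ln(1.3482) / ln(7.2182)
  = 0.29877 / 1.97660 = 0.15115

α ≈ 0.15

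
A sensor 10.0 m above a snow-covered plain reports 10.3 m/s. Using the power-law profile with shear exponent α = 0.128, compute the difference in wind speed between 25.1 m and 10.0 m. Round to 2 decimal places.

Power law: V₂ = V₁ · (z₂/z₁)^α = 10.3 × (2.5100)^0.128 = 11.5877 m/s
ΔV = 11.5877 − 10.3 = 1.2877 m/s

1.29 m/s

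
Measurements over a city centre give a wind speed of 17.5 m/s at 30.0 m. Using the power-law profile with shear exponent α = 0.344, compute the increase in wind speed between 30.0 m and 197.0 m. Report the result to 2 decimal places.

15.94 m/s

Power law: V₂ = V₁ · (z₂/z₁)^α = 17.5 × (6.5667)^0.344 = 33.4353 m/s
ΔV = 33.4353 − 17.5 = 15.9353 m/s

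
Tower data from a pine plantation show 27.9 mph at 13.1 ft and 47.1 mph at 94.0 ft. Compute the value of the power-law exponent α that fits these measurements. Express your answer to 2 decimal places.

Power law: V₂/V₁ = (z₂/z₁)^α ⇒ α = ln(V₂/V₁) / ln(z₂/z₁)
α = ln(47.1/27.9) / ln(94.0/13.1) = ln(1.6882) / ln(7.1756)
  = 0.52365 / 1.97068 = 0.26572

α ≈ 0.27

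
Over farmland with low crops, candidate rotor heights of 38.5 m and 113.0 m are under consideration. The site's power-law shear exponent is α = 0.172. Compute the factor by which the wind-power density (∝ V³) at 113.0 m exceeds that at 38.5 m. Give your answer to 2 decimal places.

Speed ratio: V_B/V_A = (z_B/z_A)^α = (113.0/38.5)^0.172 = (2.9351)^0.172 = 1.20346
Power-density ratio: P_B/P_A = (V_B/V_A)³ = (1.20346)³ = 1.74297

1.74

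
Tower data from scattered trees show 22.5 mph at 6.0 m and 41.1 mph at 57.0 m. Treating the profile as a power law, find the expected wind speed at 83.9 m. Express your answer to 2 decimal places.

First find α: α = ln(V₂/V₁)/ln(z₂/z₁) = ln(41.1/22.5)/ln(57.0/6.0) = 0.60249/2.25129 = 0.2676
Extrapolate from 57.0 m to 83.9 m: V₃ = 41.1 × (83.9/57.0)^0.2676 = 41.1 × 1.1090 = 45.5797 mph

45.58 mph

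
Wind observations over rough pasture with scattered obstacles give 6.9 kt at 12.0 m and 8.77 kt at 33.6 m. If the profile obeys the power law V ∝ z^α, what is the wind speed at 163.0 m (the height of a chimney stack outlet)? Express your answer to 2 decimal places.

First find α: α = ln(V₂/V₁)/ln(z₂/z₁) = ln(8.77/6.9)/ln(33.6/12.0) = 0.23982/1.02962 = 0.2329
Extrapolate from 33.6 m to 163.0 m: V₃ = 8.77 × (163.0/33.6)^0.2329 = 8.77 × 1.4446 = 12.6691 kt

12.67 kt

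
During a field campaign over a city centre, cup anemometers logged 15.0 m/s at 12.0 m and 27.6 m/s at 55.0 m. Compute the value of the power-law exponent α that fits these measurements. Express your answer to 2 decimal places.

α ≈ 0.40

Power law: V₂/V₁ = (z₂/z₁)^α ⇒ α = ln(V₂/V₁) / ln(z₂/z₁)
α = ln(27.6/15.0) / ln(55.0/12.0) = ln(1.8400) / ln(4.5833)
  = 0.60977 / 1.52243 = 0.40052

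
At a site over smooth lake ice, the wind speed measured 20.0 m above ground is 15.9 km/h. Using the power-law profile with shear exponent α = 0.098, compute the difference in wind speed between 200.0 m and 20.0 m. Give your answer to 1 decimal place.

4.0 km/h

Power law: V₂ = V₁ · (z₂/z₁)^α = 15.9 × (10.0000)^0.098 = 19.9249 km/h
ΔV = 19.9249 − 15.9 = 4.0249 km/h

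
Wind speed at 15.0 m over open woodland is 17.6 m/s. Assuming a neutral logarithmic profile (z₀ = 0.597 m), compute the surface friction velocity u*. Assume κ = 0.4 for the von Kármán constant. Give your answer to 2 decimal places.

Log law: V(z) = (u*/κ) · ln(z/z₀) ⇒ u* = κ · V / ln(z/z₀)
u* = 0.4 × 17.6 / ln(15.0/0.597) = 0.4 × 17.6 / 3.2239
   = 7.0400 / 3.2239 = 2.1837 m/s

u* ≈ 2.18 m/s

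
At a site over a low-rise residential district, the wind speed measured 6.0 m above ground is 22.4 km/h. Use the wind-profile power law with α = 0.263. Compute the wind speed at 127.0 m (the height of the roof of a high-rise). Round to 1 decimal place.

Power-law profile: V₂ = V₁ · (z₂/z₁)^α
V₂ = 22.4 × (127.0/6.0)^0.263 = 22.4 × (21.1667)^0.263
    = 22.4 × 2.2318 = 49.9913 km/h

50.0 km/h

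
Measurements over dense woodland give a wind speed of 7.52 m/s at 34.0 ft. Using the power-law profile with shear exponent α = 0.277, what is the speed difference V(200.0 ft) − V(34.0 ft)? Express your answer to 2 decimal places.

Power law: V₂ = V₁ · (z₂/z₁)^α = 7.52 × (5.8824)^0.277 = 12.2852 m/s
ΔV = 12.2852 − 7.52 = 4.7652 m/s

4.77 m/s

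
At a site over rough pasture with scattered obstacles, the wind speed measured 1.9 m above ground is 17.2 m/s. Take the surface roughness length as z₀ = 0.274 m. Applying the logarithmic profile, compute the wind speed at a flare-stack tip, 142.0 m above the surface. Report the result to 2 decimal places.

55.52 m/s

Log law: V(z) ∝ ln(z/z₀), so V₂/V₁ = ln(z₂/z₀) / ln(z₁/z₀).
ln(142.0/0.274) = 6.2505, ln(1.9/0.274) = 1.9365
V₂ = 17.2 × 6.2505/1.9365 = 17.2 × 3.2277 = 55.5171 m/s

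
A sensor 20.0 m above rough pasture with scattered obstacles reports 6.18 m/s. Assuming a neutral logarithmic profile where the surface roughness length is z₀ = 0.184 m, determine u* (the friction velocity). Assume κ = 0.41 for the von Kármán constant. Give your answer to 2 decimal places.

u* ≈ 0.54 m/s

Log law: V(z) = (u*/κ) · ln(z/z₀) ⇒ u* = κ · V / ln(z/z₀)
u* = 0.41 × 6.18 / ln(20.0/0.184) = 0.41 × 6.18 / 4.6886
   = 2.5338 / 4.6886 = 0.5404 m/s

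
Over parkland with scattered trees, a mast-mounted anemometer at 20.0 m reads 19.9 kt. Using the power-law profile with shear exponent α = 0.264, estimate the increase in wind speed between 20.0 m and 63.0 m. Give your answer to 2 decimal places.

7.04 kt

Power law: V₂ = V₁ · (z₂/z₁)^α = 19.9 × (3.1500)^0.264 = 26.9406 kt
ΔV = 26.9406 − 19.9 = 7.0406 kt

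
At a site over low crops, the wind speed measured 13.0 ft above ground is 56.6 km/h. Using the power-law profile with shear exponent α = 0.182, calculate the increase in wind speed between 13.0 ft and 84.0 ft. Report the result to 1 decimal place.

22.9 km/h

Power law: V₂ = V₁ · (z₂/z₁)^α = 56.6 × (6.4615)^0.182 = 79.4873 km/h
ΔV = 79.4873 − 56.6 = 22.8873 km/h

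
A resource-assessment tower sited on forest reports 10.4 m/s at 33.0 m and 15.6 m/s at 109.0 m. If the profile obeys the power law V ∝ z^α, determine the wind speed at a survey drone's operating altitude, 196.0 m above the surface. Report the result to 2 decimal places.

First find α: α = ln(V₂/V₁)/ln(z₂/z₁) = ln(15.6/10.4)/ln(109.0/33.0) = 0.40547/1.19484 = 0.3393
Extrapolate from 109.0 m to 196.0 m: V₃ = 15.6 × (196.0/109.0)^0.3393 = 15.6 × 1.2203 = 19.0371 m/s

19.04 m/s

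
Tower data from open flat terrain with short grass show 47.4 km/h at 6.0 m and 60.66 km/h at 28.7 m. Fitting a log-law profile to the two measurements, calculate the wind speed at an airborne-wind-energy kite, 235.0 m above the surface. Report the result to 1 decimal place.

Log law: V ∝ ln(z/z₀). From the pair, with r = V₁/V₂ = 0.78140,
ln z₀ = (ln z₁ − r·ln z₂)/(1 − r) = (1.7918 − 0.78140×3.3569)/0.21860 = -3.8031 → z₀ = 0.02230 m
V₃ = V₁ · ln(z₃/z₀)/ln(z₁/z₀) = 47.4 × 9.2627/5.5948 = 78.4742 km/h

78.5 km/h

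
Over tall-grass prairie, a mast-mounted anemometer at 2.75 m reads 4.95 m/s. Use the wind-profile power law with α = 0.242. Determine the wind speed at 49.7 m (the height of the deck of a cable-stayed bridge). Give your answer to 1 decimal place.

Power-law profile: V₂ = V₁ · (z₂/z₁)^α
V₂ = 4.95 × (49.7/2.75)^0.242 = 4.95 × (18.0727)^0.242
    = 4.95 × 2.0147 = 9.9725 m/s

10.0 m/s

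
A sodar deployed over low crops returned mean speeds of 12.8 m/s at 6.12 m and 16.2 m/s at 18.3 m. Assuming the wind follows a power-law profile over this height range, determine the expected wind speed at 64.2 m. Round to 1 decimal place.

21.2 m/s

First find α: α = ln(V₂/V₁)/ln(z₂/z₁) = ln(16.2/12.8)/ln(18.3/6.12) = 0.23557/1.09534 = 0.2151
Extrapolate from 18.3 m to 64.2 m: V₃ = 16.2 × (64.2/18.3)^0.2151 = 16.2 × 1.3099 = 21.2198 m/s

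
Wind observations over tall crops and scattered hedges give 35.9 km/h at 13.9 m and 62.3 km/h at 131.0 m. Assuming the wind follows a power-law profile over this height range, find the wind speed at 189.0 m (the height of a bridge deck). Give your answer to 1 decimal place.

68.2 km/h

First find α: α = ln(V₂/V₁)/ln(z₂/z₁) = ln(62.3/35.9)/ln(131.0/13.9) = 0.55122/2.24331 = 0.2457
Extrapolate from 131.0 m to 189.0 m: V₃ = 62.3 × (189.0/131.0)^0.2457 = 62.3 × 1.0942 = 68.1717 km/h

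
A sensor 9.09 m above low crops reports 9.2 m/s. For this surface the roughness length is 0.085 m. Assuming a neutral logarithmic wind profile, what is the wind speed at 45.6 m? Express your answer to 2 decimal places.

Log law: V(z) ∝ ln(z/z₀), so V₂/V₁ = ln(z₂/z₀) / ln(z₁/z₀).
ln(45.6/0.085) = 6.2850, ln(9.09/0.085) = 4.6723
V₂ = 9.2 × 6.2850/4.6723 = 9.2 × 1.3452 = 12.3756 m/s

12.38 m/s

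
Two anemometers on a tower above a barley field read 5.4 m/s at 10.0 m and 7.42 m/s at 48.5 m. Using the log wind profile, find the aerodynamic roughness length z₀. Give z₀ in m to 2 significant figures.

Log law: V(z) ∝ ln(z/z₀). With r = V₁/V₂ = 5.4/7.42 = 0.72776,
r · ln(z₂/z₀) = ln(z₁/z₀) ⇒ ln z₀ = (ln z₁ − r·ln z₂)/(1 − r)
ln z₀ = (2.30259 − 0.72776×3.88156) / 0.27224 = -1.9184
z₀ = exp(-1.9184) = 0.1468 m

z₀ ≈ 0.15 m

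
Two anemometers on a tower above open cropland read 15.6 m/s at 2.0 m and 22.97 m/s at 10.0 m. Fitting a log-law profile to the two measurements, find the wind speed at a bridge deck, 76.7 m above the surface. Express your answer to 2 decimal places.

32.30 m/s

Log law: V ∝ ln(z/z₀). From the pair, with r = V₁/V₂ = 0.67915,
ln z₀ = (ln z₁ − r·ln z₂)/(1 − r) = (0.6931 − 0.67915×2.3026)/0.32085 = -2.7135 → z₀ = 0.06630 m
V₃ = V₁ · ln(z₃/z₀)/ln(z₁/z₀) = 15.6 × 7.0534/3.4067 = 32.2994 m/s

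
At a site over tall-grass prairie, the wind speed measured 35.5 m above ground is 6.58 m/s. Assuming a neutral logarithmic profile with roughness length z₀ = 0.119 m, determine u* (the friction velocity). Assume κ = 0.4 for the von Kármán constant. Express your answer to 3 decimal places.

u* ≈ 0.462 m/s

Log law: V(z) = (u*/κ) · ln(z/z₀) ⇒ u* = κ · V / ln(z/z₀)
u* = 0.4 × 6.58 / ln(35.5/0.119) = 0.4 × 6.58 / 5.6982
   = 2.6320 / 5.6982 = 0.4619 m/s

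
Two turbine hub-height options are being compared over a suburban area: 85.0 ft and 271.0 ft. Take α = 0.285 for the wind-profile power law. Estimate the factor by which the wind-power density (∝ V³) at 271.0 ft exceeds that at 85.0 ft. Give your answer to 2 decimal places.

2.69

Speed ratio: V_B/V_A = (z_B/z_A)^α = (271.0/85.0)^0.285 = (3.1882)^0.285 = 1.39159
Power-density ratio: P_B/P_A = (V_B/V_A)³ = (1.39159)³ = 2.69486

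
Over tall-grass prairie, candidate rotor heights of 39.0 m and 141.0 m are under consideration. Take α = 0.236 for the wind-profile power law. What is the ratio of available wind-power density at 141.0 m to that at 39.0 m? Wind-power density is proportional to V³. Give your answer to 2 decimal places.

2.48

Speed ratio: V_B/V_A = (z_B/z_A)^α = (141.0/39.0)^0.236 = (3.6154)^0.236 = 1.35433
Power-density ratio: P_B/P_A = (V_B/V_A)³ = (1.35433)³ = 2.48412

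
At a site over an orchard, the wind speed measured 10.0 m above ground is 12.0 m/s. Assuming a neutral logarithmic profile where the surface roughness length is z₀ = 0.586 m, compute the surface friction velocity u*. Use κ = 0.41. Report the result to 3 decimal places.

u* ≈ 1.734 m/s

Log law: V(z) = (u*/κ) · ln(z/z₀) ⇒ u* = κ · V / ln(z/z₀)
u* = 0.41 × 12.0 / ln(10.0/0.586) = 0.41 × 12.0 / 2.8370
   = 4.9200 / 2.8370 = 1.7342 m/s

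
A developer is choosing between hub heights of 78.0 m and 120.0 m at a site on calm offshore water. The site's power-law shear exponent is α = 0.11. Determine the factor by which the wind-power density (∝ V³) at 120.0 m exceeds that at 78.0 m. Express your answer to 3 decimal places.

1.153

Speed ratio: V_B/V_A = (z_B/z_A)^α = (120.0/78.0)^0.11 = (1.5385)^0.11 = 1.04853
Power-density ratio: P_B/P_A = (V_B/V_A)³ = (1.04853)³ = 1.15276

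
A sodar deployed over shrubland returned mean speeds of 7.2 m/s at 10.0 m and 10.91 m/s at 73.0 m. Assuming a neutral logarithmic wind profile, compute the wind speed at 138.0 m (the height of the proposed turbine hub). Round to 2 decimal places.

Log law: V ∝ ln(z/z₀). From the pair, with r = V₁/V₂ = 0.65995,
ln z₀ = (ln z₁ − r·ln z₂)/(1 − r) = (2.3026 − 0.65995×4.2905)/0.34005 = -1.5553 → z₀ = 0.2111 m
V₃ = V₁ · ln(z₃/z₀)/ln(z₁/z₀) = 7.2 × 6.4825/3.8579 = 12.0985 m/s

12.10 m/s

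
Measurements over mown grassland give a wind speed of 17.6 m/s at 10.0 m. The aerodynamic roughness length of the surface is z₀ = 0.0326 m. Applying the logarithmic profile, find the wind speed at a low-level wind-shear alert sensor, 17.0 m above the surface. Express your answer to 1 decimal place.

Log law: V(z) ∝ ln(z/z₀), so V₂/V₁ = ln(z₂/z₀) / ln(z₁/z₀).
ln(17.0/0.0326) = 6.2567, ln(10.0/0.0326) = 5.7260
V₂ = 17.6 × 6.2567/5.7260 = 17.6 × 1.0927 = 19.2310 m/s

19.2 m/s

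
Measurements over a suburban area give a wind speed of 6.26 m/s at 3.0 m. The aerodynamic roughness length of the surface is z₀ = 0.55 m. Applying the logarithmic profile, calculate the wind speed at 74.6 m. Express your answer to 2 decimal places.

Log law: V(z) ∝ ln(z/z₀), so V₂/V₁ = ln(z₂/z₀) / ln(z₁/z₀).
ln(74.6/0.55) = 4.9100, ln(3.0/0.55) = 1.6964
V₂ = 6.26 × 4.9100/1.6964 = 6.26 × 2.8943 = 18.1181 m/s

18.12 m/s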